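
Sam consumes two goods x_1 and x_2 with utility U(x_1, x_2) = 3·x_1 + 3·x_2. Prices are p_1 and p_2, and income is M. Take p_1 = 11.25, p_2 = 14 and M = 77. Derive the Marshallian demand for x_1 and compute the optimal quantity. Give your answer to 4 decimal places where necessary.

x_1 gives more utility per dollar, so spend all income on x_1: x_1* = M/p_1, x_2* = 0.
Numerically: x_1* = 6.8444, x_2* = 0.

x_1* = 6.8444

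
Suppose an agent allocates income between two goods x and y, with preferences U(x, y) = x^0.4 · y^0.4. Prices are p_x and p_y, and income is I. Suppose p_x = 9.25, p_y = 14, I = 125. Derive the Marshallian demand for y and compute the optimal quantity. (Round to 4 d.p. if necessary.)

MU_x/MU_y = (0.4·y)/(0.4·x); tangency sets this equal to p_x/p_y.
Rearranging, p_y·y = p_x·x. Substituting into the budget gives p_x·x·(1 + 1) = I.
Demand: x*(p_x,p_y,I) = 0.5·I/p_x and y* = 0.5·I/p_y.
At p_x=9.25, p_y=14, I=125: y* = 0.5·125/14 = 4.4643.

y* = 4.4643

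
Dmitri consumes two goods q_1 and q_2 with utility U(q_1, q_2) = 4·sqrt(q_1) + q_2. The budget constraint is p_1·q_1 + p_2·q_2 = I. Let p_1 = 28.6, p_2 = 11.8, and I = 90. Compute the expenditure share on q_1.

MU_q_1 = 2/√q_1, MU_q_2 = 1. Tangency: 2/√q_1 = p_1/p_2.
Thus q_1* = (2·p_2/p_1)² — independent of I — with the rest of income spent on q_2.
Plugging in: q_1* = (2·11.8/28.6)² = 0.6809, q_2* = 5.9768.
Expenditure on q_1: 28.6·0.6809 = 19.4741; share = 0.2164.

share on q_1 = 0.2164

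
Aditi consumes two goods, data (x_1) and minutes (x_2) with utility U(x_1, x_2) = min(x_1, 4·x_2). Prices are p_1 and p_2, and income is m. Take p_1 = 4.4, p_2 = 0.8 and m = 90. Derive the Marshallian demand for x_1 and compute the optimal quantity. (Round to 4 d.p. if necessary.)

x_1* = 19.5652

With perfect complements, no substitution: consume in ratio x_1:x_2 = 4:1.
Budget: p_1·x_1 + p_2·(1/4)·x_1 = m, so (4·p_1 + p_2)·x_1 = 4·m.
Demand: x_1*(p_1,p_2,m) = 4·m/(4·p_1 + p_2), x_2* = m/(4·p_1 + p_2).
Here 4·4.4 + 0.8 = 18.4, giving x_1* = 19.5652.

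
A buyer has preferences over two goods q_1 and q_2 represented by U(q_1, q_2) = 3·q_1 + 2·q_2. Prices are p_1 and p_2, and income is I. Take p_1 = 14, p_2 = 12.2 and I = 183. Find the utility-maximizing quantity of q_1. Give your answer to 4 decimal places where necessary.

q_1* = 13.0714

Perfect substitutes: compare marginal utility per dollar. 3/p_1 vs 2/p_2 → 0.2143 vs 0.1639.
q_1 gives more utility per dollar, so spend all income on q_1: q_1* = I/p_1, q_2* = 0.
Numerically: q_1* = 13.0714, q_2* = 0.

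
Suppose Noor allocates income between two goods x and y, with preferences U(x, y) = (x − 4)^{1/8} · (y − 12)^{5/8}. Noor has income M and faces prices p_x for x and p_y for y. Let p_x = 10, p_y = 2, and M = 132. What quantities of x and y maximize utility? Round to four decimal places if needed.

x* = 5.1333, y* = 40.3333

This is Cobb-Douglas in (x−4, y−12): tangency gives 0.125·p_y·(y−12) = 0.625·p_x·(x−4).
Substituting into the budget: x* = 4 + 1/6·(M − 4·p_x − 12·p_y)/p_x, and y* = 12 + 5/6·(…)/p_y.
Discretionary income = 132 − 4·10 − 12·2 = 68; x* = 4 + 1/6·68/10 = 5.1333; y* = 12 + 5/6·68/2 = 40.3333.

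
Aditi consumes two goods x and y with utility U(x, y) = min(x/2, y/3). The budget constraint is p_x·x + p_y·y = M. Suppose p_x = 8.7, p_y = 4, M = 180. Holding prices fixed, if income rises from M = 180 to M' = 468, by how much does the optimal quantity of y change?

Leontief preferences: the optimum is at the kink where x/2 = y/3, i.e. y = (3/2)·x.
Budget: p_x·x + p_y·(3/2)·x = M, so (2·p_x + 3·p_y)·x = 2·M.
Demand: x*(p_x,p_y,M) = 2·M/(2·p_x + 3·p_y), y* = 3·M/(2·p_x + 3·p_y).
Here 2·8.7 + 3·4 = 29.4, giving y* = 18.3673.
At M' = 468: y* = 47.7551. Change: 47.7551 − 18.3673 = 29.3878.

Δy* = 29.3878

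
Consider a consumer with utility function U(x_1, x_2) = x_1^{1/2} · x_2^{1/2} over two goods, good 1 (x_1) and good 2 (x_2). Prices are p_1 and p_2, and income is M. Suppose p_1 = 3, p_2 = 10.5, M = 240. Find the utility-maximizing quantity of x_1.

x_1* = 40

The MRS is x_2/x_1. Set MRS = p_1/p_2.
So 0.5·p_2·x_2 = 0.5·p_1·x_1; combined with the budget, a share 0.5 of income goes to x_1.
Demand: x_1*(p_1,p_2,M) = 0.5·M/p_1 and x_2* = 0.5·M/p_2.
At p_1=3, p_2=10.5, M=240: x_1* = 0.5·240/3 = 40.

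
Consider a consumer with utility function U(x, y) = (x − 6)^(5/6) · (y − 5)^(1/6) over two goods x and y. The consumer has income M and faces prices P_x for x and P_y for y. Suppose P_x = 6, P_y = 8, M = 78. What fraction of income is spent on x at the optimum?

Let x' = x−6, y' = y−5. MRS = 5·y'/x' = P_x/P_y.
Substituting into the budget: x* = 6 + 5/6·(M − 6·P_x − 5·P_y)/P_x, and y* = 5 + 1/6·(…)/P_y.
Discretionary income = 78 − 6·6 − 5·8 = 2; x* = 6 + 5/6·2/6 = 6.2778; y* = 5 + 1/6·2/8 = 5.0417.
Expenditure on x: 6·6.2778 = 37.6667; share = 0.4829.

share on x = 0.4829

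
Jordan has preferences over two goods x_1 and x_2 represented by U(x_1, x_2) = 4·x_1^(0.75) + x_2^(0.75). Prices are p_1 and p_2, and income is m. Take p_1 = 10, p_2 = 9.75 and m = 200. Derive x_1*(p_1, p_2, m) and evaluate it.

x_1* = 19.9161

MRS = MU_x_1/MU_x_2 = 4·(x_2/x_1)^(0.25). Set equal to p_1/p_2.
Hence x_2/x_1 = ((1/4)·p_1/p_2)^(1/(0.25)), i.e. raised to the 4 power.
Substitute x_2 = (x_2/x_1)·x_1 into the budget: x_1* = m/(p_1 + p_2·(x_2/x_1)).
Numerically x_2/x_1 = 0.004323, so x_1* = 200/(10 + 9.75·0.004323) = 19.9161.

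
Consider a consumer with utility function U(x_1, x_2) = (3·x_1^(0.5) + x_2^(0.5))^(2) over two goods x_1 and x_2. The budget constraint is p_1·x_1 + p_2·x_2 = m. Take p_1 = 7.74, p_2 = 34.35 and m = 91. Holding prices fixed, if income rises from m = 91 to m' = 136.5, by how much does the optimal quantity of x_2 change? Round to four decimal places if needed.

Δx_2* = 0.0324

Substitute x_2 = (x_2/x_1)·x_1 into the budget: x_1* = m/(p_1 + p_2·(x_2/x_1)).
Numerically x_2/x_1 = 0.005641, so x_1* = 91/(7.74 + 34.35·0.005641) = 11.4699 and x_2* = 0.005641·11.4699 = 0.0647.
At m' = 136.5: x_2* = 0.0971. Change: 0.0971 − 0.0647 = 0.0324.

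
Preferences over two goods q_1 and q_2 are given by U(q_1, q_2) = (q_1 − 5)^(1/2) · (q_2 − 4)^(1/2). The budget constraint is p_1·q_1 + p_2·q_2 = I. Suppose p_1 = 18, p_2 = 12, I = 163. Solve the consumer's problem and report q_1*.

After buying the subsistence bundle (5, 4), a share 0.5 of the remaining income goes to q_1: q_1* = 5 + 0.5·(I − 5p_1 − 4p_2)/p_1.
Discretionary income = 163 − 5·18 − 4·12 = 25; q_1* = 5 + 0.5·25/18 = 5.6944.

q_1* = 5.6944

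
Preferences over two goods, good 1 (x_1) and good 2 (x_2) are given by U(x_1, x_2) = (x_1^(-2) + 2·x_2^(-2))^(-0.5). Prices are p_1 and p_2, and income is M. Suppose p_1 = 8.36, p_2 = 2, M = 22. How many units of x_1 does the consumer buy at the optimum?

x_1* = 1.7715

MU_x_1 ∝ x_1^(-3), MU_x_2 ∝ 2·x_2^(-3), so MRS = (1/2)·(x_2/x_1)^(3) = p_1/p_2.
Solve for the ratio: x_2/x_1 = [2·p_1/p_2]^(1/3).
Substitute x_2 = (x_2/x_1)·x_1 into the budget: x_1* = M/(p_1 + p_2·(x_2/x_1)).
Numerically x_2/x_1 = 2.029561, so x_1* = 22/(8.36 + 2·2.029561) = 1.7715.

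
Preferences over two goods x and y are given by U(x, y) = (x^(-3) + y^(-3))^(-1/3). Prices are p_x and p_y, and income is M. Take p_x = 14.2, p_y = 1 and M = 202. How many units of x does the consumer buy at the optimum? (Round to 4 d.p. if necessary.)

x* = 12.5146

MU_x ∝ x^(-4), MU_y ∝ y^(-4), so MRS = (y/x)^(4) = p_x/p_y.
Hence y/x = (p_x/p_y)^(1/(4)), i.e. raised to the 0.25 power.
With the ratio pinned down, the budget gives x* = M/(p_x + p_y·(y/x)) and y* = (y/x)·x*.
Numerically y/x = 1.941208, so x* = 202/(14.2 + 1·1.941208) = 12.5146.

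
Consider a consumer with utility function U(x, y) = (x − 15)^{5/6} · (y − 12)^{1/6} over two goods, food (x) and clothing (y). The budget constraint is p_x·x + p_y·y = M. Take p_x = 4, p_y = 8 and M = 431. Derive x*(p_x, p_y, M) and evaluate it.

This is Cobb-Douglas in (x−15, y−12): tangency gives 5/6·p_y·(y−12) = 1/6·p_x·(x−15).
Substituting into the budget: x* = 15 + 5/6·(M − 15·p_x − 12·p_y)/p_x, and y* = 12 + 1/6·(…)/p_y.
Discretionary income = 431 − 15·4 − 12·8 = 275; x* = 15 + 5/6·275/4 = 72.2917.

x* = 72.2917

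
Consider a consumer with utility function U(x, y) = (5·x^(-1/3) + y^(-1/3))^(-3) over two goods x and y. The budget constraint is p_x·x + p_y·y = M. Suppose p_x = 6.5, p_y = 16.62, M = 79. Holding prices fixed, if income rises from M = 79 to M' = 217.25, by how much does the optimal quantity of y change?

Δy* = 2.2826

MRS = MU_x/MU_y = 5·(y/x)^(4/3). Set equal to p_x/p_y.
Solve for the ratio: y/x = [(1/5)·p_x/p_y]^(0.75).
Substitute y = (y/x)·x into the budget: x* = M/(p_x + p_y·(y/x)).
Numerically y/x = 0.147905, so x* = 79/(6.5 + 16.62·0.147905) = 8.8187 and y* = 0.147905·8.8187 = 1.3043.
At M' = 217.25: y* = 3.5869. Change: 3.5869 − 1.3043 = 2.2826.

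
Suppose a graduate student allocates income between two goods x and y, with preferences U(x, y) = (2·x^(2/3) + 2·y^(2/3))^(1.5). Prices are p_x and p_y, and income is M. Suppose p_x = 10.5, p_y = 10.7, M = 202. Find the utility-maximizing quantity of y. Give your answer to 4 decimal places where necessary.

From the CES first-order condition, (y/x)^(1/3) = p_x/p_y.
Solve for the ratio: y/x = [p_x/p_y]^(3).
With the ratio pinned down, the budget gives x* = M/(p_x + p_y·(y/x)) and y* = (y/x)·x*.
Numerically y/x = 0.944967, so x* = 202/(10.5 + 10.7·0.944967) = 9.8005 and y* = 0.944967·9.8005 = 9.2612.

y* = 9.2612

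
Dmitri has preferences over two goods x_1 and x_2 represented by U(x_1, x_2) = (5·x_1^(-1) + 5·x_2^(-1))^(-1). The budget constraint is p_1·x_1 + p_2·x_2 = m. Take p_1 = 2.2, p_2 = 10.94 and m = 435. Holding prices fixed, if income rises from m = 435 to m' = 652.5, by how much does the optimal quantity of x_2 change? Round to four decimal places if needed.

With the ratio pinned down, the budget gives x_1* = m/(p_1 + p_2·(x_2/x_1)) and x_2* = (x_2/x_1)·x_1*.
Numerically x_2/x_1 = 0.448438, so x_1* = 435/(2.2 + 10.94·0.448438) = 61.2166 and x_2* = 0.448438·61.2166 = 27.4519.
At m' = 652.5: x_2* = 41.1778. Change: 41.1778 − 27.4519 = 13.7259.

Δx_2* = 13.7259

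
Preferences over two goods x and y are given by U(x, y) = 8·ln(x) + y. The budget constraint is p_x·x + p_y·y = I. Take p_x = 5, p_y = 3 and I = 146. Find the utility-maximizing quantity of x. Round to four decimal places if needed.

MU_x = 8/x, MU_y = 1. Tangency: 8/x = p_x/p_y.
So x*(p_x,p_y) = 8·p_y/p_x, independent of income; and y* = (I − 8·p_y)/p_y.
At the given prices: x* = 8·3/5 = 4.8.

x* = 4.8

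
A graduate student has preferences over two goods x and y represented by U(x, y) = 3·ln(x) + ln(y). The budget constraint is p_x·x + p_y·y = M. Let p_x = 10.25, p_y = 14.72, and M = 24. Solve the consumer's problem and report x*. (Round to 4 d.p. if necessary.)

x* = 1.7561

Tangency: MRS = 3·y/x = p_x/p_y.
Rearranging, p_y·y = (1/3)·p_x·x. Substituting into the budget gives p_x·x·(1 + (1/3)) = M.
Demand: x*(p_x,p_y,M) = 0.75·M/p_x and y* = 0.25·M/p_y.
At p_x=10.25, p_y=14.72, M=24: x* = 0.75·24/10.25 = 1.7561.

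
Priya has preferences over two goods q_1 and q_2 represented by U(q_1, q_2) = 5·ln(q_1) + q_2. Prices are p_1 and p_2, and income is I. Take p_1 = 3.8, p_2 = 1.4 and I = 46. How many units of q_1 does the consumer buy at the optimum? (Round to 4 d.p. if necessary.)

So q_1*(p_1,p_2) = 5·p_2/p_1, independent of income; and q_2* = (I − 5·p_2)/p_2.
At the given prices: q_1* = 5·1.4/3.8 = 1.8421.

q_1* = 1.8421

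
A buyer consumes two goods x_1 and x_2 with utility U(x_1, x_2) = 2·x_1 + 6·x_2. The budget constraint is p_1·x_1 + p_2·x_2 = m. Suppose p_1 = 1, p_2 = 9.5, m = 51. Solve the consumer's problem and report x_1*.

x_1* = 51

x_1 gives more utility per dollar, so spend all income on x_1: x_1* = m/p_1, x_2* = 0.
Numerically: x_1* = 51, x_2* = 0.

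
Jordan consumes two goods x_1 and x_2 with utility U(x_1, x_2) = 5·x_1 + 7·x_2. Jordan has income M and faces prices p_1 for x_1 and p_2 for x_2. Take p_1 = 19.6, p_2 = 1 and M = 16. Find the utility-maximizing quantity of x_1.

x_1* = 0

Linear utility — the consumer picks whichever good has higher MU/price: 5/19.6 = 0.2551 vs 7/1 = 7.
x_2 gives more utility per dollar, so spend all income on x_2: x_2* = M/p_2, x_1* = 0.
Numerically: x_1* = 0, x_2* = 16.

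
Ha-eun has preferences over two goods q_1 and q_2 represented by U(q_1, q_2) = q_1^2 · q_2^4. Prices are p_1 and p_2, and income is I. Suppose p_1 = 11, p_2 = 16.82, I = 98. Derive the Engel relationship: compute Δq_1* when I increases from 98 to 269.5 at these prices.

Δq_1* = 5.197

Demand: q_1*(p_1,p_2,I) = 1/3·I/p_1 and q_2* = 2/3·I/p_2.
At p_1=11, p_2=16.82, I=98: q_1* = 1/3·98/11 = 2.9697.
At I' = 269.5: q_1* = 8.1667. Change: 8.1667 − 2.9697 = 5.197.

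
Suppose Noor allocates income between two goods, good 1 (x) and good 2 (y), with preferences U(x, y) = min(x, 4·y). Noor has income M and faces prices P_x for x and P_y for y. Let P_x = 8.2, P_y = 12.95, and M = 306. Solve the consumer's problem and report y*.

With perfect complements, no substitution: consume in ratio x:y = 4:1.
Budget: P_x·x + P_y·(1/4)·x = M, so (4·P_x + P_y)·x = 4·M.
Demand: x*(P_x,P_y,M) = 4·M/(4·P_x + P_y), y* = M/(4·P_x + P_y).
Here 4·8.2 + 12.95 = 45.75, giving y* = 6.6885.

y* = 6.6885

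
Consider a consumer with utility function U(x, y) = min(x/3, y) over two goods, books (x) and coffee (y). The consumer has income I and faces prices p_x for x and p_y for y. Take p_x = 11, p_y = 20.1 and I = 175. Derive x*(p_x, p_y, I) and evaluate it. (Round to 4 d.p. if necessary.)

With perfect complements, no substitution: consume in ratio x:y = 3:1.
Budget: p_x·x + p_y·(1/3)·x = I, so (3·p_x + p_y)·x = 3·I.
Demand: x*(p_x,p_y,I) = 3·I/(3·p_x + p_y), y* = I/(3·p_x + p_y).
Here 3·11 + 20.1 = 53.1, giving x* = 9.887.

x* = 9.887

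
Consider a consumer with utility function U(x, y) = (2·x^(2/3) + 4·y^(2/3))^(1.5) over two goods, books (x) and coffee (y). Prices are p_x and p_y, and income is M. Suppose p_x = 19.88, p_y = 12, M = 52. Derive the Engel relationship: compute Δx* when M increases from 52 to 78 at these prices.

With the ratio pinned down, the budget gives x* = M/(p_x + p_y·(y/x)) and y* = (y/x)·x*.
Numerically y/x = 36.374362, so x* = 52/(19.88 + 12·36.374362) = 0.1139.
At M' = 78: x* = 0.1709. Change: 0.1709 − 0.1139 = 0.057.

Δx* = 0.057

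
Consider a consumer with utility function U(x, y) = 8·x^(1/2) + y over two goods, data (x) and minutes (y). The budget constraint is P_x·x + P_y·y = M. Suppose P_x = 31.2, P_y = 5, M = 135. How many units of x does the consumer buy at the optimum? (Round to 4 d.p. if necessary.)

x* = 0.4109

Utility is quasi-linear in y; the FOC for x is 4/√x = P_x/P_y.
Solve: √x = 4·P_y/P_x, so x*(P_x,P_y) = (4·P_y/P_x)², and y* = (M − P_x·x*)/P_y.
Plugging in: x* = (4·5/31.2)² = 0.4109.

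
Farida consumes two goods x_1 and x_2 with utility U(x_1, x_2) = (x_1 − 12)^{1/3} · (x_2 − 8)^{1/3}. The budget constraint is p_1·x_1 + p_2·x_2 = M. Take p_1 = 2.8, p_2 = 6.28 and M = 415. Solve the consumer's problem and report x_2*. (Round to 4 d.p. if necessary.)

x_2* = 34.3662

This is Cobb-Douglas in (x_1−12, x_2−8): tangency gives 1/3·p_2·(x_2−8) = 1/3·p_1·(x_1−12).
Substituting into the budget: x_1* = 12 + 0.5·(M − 12·p_1 − 8·p_2)/p_1, and x_2* = 8 + 0.5·(…)/p_2.
Discretionary income = 415 − 12·2.8 − 8·6.28 = 331.16; x_2* = 8 + 0.5·331.16/6.28 = 34.3662.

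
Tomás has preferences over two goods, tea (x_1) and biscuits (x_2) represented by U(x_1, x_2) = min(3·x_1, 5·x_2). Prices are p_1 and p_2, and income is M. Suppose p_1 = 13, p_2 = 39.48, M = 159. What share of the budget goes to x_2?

With perfect complements, no substitution: consume in ratio x_1:x_2 = 5:3.
Budget: p_1·x_1 + p_2·(3/5)·x_1 = M, so (5·p_1 + 3·p_2)·x_1 = 5·M.
Demand: x_1*(p_1,p_2,M) = 5·M/(5·p_1 + 3·p_2), x_2* = 3·M/(5·p_1 + 3·p_2).
Here 5·13 + 3·39.48 = 183.44, giving x_1* = 4.3338 and x_2* = 2.6003.
Expenditure on x_2: 39.48·2.6003 = 102.6601; share = 0.6457.

share on x_2 = 0.6457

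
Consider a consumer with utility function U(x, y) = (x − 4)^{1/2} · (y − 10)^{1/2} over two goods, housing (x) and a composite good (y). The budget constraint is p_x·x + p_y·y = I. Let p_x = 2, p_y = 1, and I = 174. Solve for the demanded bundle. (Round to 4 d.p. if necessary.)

MRS = (y−10)/(x−4). Tangency with p_x/p_y gives y−10 = (p_x/p_y)·(x−4).
Substituting into the budget: x* = 4 + 0.5·(I − 4·p_x − 10·p_y)/p_x, and y* = 10 + 0.5·(…)/p_y.
Discretionary income = 174 − 4·2 − 10·1 = 156; x* = 4 + 0.5·156/2 = 43; y* = 10 + 0.5·156/1 = 88.

x* = 43, y* = 88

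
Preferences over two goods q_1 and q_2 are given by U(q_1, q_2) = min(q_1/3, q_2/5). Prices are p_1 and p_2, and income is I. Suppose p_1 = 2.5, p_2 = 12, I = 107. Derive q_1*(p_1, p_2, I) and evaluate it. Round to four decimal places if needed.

Leontief preferences: the optimum is at the kink where q_1/3 = q_2/5, i.e. q_2 = (5/3)·q_1.
Budget: p_1·q_1 + p_2·(5/3)·q_1 = I, so (3·p_1 + 5·p_2)·q_1 = 3·I.
Demand: q_1*(p_1,p_2,I) = 3·I/(3·p_1 + 5·p_2), q_2* = 5·I/(3·p_1 + 5·p_2).
Here 3·2.5 + 5·12 = 67.5, giving q_1* = 4.7556.

q_1* = 4.7556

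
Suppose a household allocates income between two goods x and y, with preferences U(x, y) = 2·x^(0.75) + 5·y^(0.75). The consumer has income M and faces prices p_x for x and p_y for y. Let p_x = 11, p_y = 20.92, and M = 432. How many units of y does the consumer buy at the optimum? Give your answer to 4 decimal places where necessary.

y* = 17.5582

MRS = MU_x/MU_y = (2/5)·(y/x)^(0.25). Set equal to p_x/p_y.
Hence y/x = ((5/2)·p_x/p_y)^(1/(0.25)), i.e. raised to the 4 power.
With the ratio pinned down, the budget gives x* = M/(p_x + p_y·(y/x)) and y* = (y/x)·x*.
Numerically y/x = 2.98596, so x* = 432/(11 + 20.92·2.98596) = 5.8802 and y* = 2.98596·5.8802 = 17.5582.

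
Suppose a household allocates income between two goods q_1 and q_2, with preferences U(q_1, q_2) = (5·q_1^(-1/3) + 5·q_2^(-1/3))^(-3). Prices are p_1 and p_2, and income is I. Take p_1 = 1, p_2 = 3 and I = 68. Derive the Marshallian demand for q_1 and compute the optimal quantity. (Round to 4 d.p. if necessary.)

q_1* = 29.36

From the CES first-order condition, (q_2/q_1)^(4/3) = p_1/p_2.
Solve for the ratio: q_2/q_1 = [p_1/p_2]^(0.75).
Substitute q_2 = (q_2/q_1)·q_1 into the budget: q_1* = I/(p_1 + p_2·(q_2/q_1)).
Numerically q_2/q_1 = 0.438691, so q_1* = 68/(1 + 3·0.438691) = 29.36.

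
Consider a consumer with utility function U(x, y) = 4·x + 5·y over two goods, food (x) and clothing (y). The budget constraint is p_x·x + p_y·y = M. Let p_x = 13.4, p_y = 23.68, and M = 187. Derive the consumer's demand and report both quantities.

Perfect substitutes: compare marginal utility per dollar. 4/p_x vs 5/p_y → 0.2985 vs 0.2111.
x gives more utility per dollar, so spend all income on x: x* = M/p_x, y* = 0.
Numerically: x* = 13.9552, y* = 0.

x* = 13.9552, y* = 0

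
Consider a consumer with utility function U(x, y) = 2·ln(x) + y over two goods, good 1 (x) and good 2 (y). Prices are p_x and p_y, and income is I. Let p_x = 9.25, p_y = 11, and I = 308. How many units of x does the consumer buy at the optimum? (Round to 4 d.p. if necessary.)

x* = 2.3784

Set MRS = p_x/p_y: (2/x)/1 = p_x/p_y.
So x*(p_x,p_y) = 2·p_y/p_x, independent of income; and y* = (I − 2·p_y)/p_y.
At the given prices: x* = 2·11/9.25 = 2.3784.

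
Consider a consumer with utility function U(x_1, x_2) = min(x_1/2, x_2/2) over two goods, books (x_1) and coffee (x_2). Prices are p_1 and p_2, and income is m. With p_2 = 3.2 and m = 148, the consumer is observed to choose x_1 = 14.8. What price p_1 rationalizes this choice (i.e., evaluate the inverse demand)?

p_1 = 6.8

Leontief preferences: the optimum is at the kink where x_1/2 = x_2/2, i.e. x_2 = x_1.
Budget: p_1·x_1 + p_2·x_1 = m, so (2·p_1 + 2·p_2)·x_1 = 2·m.
Demand: x_1*(p_1,p_2,m) = 2·m/(2·p_1 + 2·p_2), x_2* = 2·m/(2·p_1 + 2·p_2).
Set x_1* = 14.8 in the demand function and solve for p_1: p_1 = 6.8.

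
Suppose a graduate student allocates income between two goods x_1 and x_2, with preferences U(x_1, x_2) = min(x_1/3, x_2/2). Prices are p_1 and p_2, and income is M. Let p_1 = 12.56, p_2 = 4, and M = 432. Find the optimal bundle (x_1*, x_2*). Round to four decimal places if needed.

x_1* = 28.3713, x_2* = 18.9142

With perfect complements, no substitution: consume in ratio x_1:x_2 = 3:2.
Budget: p_1·x_1 + p_2·(2/3)·x_1 = M, so (3·p_1 + 2·p_2)·x_1 = 3·M.
Demand: x_1*(p_1,p_2,M) = 3·M/(3·p_1 + 2·p_2), x_2* = 2·M/(3·p_1 + 2·p_2).
Here 3·12.56 + 2·4 = 45.68, giving x_1* = 28.3713 and x_2* = 18.9142.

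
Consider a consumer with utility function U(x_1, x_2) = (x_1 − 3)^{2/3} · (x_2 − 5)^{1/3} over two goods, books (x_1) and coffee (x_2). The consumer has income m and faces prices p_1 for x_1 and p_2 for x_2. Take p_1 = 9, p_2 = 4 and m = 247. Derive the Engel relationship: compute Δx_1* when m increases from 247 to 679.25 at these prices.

Δx_1* = 32.0185

This is Cobb-Douglas in (x_1−3, x_2−5): tangency gives 2/3·p_2·(x_2−5) = 1/3·p_1·(x_1−3).
Substituting into the budget: x_1* = 3 + 2/3·(m − 3·p_1 − 5·p_2)/p_1, and x_2* = 5 + 1/3·(…)/p_2.
Discretionary income = 247 − 3·9 − 5·4 = 200; x_1* = 3 + 2/3·200/9 = 17.8148.
At m' = 679.25: x_1* = 49.8333. Change: 49.8333 − 17.8148 = 32.0185.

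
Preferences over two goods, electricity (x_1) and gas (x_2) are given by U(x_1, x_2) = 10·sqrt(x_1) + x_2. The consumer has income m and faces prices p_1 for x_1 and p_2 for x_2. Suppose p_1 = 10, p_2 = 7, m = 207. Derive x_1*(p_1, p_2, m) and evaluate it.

x_1* = 12.25

Utility is quasi-linear in x_2; the FOC for x_1 is 5/√x_1 = p_1/p_2.
Solve: √x_1 = 5·p_2/p_1, so x_1*(p_1,p_2) = (5·p_2/p_1)², and x_2* = (m − p_1·x_1*)/p_2.
Plugging in: x_1* = (5·7/10)² = 12.25.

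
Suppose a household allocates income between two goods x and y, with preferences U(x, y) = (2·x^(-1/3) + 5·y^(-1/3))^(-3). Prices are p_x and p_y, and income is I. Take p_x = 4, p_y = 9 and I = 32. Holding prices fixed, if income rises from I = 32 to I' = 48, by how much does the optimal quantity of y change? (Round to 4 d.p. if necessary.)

Δy* = 1.2602

MU_x ∝ 2·x^(-4/3), MU_y ∝ 5·y^(-4/3), so MRS = (2/5)·(y/x)^(4/3) = p_x/p_y.
Hence y/x = ((5/2)·p_x/p_y)^(1/(4/3)), i.e. raised to the 0.75 power.
With the ratio pinned down, the budget gives x* = I/(p_x + p_y·(y/x)) and y* = (y/x)·x*.
Numerically y/x = 1.082226, so x* = 32/(4 + 9·1.082226) = 2.329 and y* = 1.082226·2.329 = 2.5205.
At I' = 48: y* = 3.7807. Change: 3.7807 − 2.5205 = 1.2602.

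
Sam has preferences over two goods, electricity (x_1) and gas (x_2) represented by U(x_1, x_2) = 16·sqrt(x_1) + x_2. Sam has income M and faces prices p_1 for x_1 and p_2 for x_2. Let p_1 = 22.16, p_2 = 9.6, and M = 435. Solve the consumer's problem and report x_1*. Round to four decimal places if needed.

x_1* = 12.0111

MU_x_1 = 8/√x_1, MU_x_2 = 1. Tangency: 8/√x_1 = p_1/p_2.
Thus x_1* = (8·p_2/p_1)² — independent of M — with the rest of income spent on x_2.
Plugging in: x_1* = (8·9.6/22.16)² = 12.0111.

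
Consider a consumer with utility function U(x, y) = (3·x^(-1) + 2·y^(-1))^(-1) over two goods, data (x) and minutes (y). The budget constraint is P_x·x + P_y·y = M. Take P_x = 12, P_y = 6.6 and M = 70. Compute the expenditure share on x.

share on x = 0.6228

With the ratio pinned down, the budget gives x* = M/(P_x + P_y·(y/x)) and y* = (y/x)·x*.
Numerically y/x = 1.100964, so x* = 70/(12 + 6.6·1.100964) = 3.6333 and y* = 1.100964·3.6333 = 4.0001.
Expenditure on x: 12·3.6333 = 43.5993; share = 0.6228.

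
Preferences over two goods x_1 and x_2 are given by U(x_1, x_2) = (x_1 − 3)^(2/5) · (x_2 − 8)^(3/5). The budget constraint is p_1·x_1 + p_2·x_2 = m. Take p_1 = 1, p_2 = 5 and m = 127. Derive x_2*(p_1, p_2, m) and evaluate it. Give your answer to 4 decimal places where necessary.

x_2* = 18.08

This is Cobb-Douglas in (x_1−3, x_2−8): tangency gives 0.4·p_2·(x_2−8) = 0.6·p_1·(x_1−3).
After buying the subsistence bundle (3, 8), a share 0.4 of the remaining income goes to x_1: x_1* = 3 + 0.4·(m − 3p_1 − 8p_2)/p_1.
Discretionary income = 127 − 3·1 − 8·5 = 84; x_2* = 8 + 0.6·84/5 = 18.08.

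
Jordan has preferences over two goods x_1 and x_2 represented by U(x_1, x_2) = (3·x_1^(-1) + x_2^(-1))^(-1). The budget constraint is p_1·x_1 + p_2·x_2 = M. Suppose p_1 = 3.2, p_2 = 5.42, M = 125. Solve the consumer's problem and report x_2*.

MU_x_1 ∝ 3·x_1^(-2), MU_x_2 ∝ x_2^(-2), so MRS = 3·(x_2/x_1)^(2) = p_1/p_2.
Hence x_2/x_1 = ((1/3)·p_1/p_2)^(1/(2)), i.e. raised to the 0.5 power.
With the ratio pinned down, the budget gives x_1* = M/(p_1 + p_2·(x_2/x_1)) and x_2* = (x_2/x_1)·x_1*.
Numerically x_2/x_1 = 0.443624, so x_1* = 125/(3.2 + 5.42·0.443624) = 22.3037 and x_2* = 0.443624·22.3037 = 9.8945.

x_2* = 9.8945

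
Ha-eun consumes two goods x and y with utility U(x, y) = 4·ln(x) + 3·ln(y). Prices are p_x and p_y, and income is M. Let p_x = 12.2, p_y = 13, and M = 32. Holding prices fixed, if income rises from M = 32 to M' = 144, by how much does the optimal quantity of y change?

MU_x/MU_y = (4·y)/(3·x); tangency sets this equal to p_x/p_y.
Rearranging, p_y·y = (3/4)·p_x·x. Substituting into the budget gives p_x·x·(1 + (3/4)) = M.
Demand: x*(p_x,p_y,M) = 4/7·M/p_x and y* = 3/7·M/p_y.
At p_x=12.2, p_y=13, M=32: y* = 3/7·32/13 = 1.0549.
At M' = 144: y* = 4.7473. Change: 4.7473 − 1.0549 = 3.6923.

Δy* = 3.6923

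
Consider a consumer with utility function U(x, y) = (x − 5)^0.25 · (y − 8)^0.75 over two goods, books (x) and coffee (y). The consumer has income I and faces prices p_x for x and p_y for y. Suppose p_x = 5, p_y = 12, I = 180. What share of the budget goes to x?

share on x = 0.2208

Let x' = x−5, y' = y−8. MRS = (1/3)·y'/x' = p_x/p_y.
Substituting into the budget: x* = 5 + 0.25·(I − 5·p_x − 8·p_y)/p_x, and y* = 8 + 0.75·(…)/p_y.
Discretionary income = 180 − 5·5 − 8·12 = 59; x* = 5 + 0.25·59/5 = 7.95; y* = 8 + 0.75·59/12 = 11.6875.
Expenditure on x: 5·7.95 = 39.75; share = 0.2208.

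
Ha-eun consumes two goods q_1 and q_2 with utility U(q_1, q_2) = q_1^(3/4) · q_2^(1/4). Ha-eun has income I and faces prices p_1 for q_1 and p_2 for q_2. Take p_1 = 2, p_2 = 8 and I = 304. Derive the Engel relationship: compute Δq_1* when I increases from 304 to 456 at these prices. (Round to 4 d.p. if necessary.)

Δq_1* = 57

MU_q_1/MU_q_2 = (0.75·q_2)/(0.25·q_1); tangency sets this equal to p_1/p_2.
Rearranging, p_2·q_2 = (1/3)·p_1·q_1. Substituting into the budget gives p_1·q_1·(1 + (1/3)) = I.
Demand: q_1*(p_1,p_2,I) = 0.75·I/p_1 and q_2* = 0.25·I/p_2.
At p_1=2, p_2=8, I=304: q_1* = 0.75·304/2 = 114.
At I' = 456: q_1* = 171. Change: 171 − 114 = 57.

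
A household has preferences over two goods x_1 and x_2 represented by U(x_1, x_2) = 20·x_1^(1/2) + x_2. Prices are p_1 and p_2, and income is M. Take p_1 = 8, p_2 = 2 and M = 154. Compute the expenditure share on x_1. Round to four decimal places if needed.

Set MRS = p_1/p_2: 10·x_1^(−1/2) = p_1/p_2.
Solve: √x_1 = 10·p_2/p_1, so x_1*(p_1,p_2) = (10·p_2/p_1)², and x_2* = (M − p_1·x_1*)/p_2.
Plugging in: x_1* = (10·2/8)² = 6.25, x_2* = 52.
Expenditure on x_1: 8·6.25 = 50; share = 0.3247.

share on x_1 = 0.3247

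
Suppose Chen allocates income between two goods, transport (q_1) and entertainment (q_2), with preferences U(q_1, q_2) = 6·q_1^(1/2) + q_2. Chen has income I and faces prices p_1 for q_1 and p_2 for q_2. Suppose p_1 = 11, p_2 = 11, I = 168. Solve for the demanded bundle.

Thus q_1* = (3·p_2/p_1)² — independent of I — with the rest of income spent on q_2.
Plugging in: q_1* = (3·11/11)² = 9, q_2* = 6.2727.

q_1* = 9, q_2* = 6.2727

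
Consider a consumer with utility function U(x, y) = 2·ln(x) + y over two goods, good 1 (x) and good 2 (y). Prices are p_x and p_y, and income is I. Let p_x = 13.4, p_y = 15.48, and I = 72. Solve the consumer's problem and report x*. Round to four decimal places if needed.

x* = 2.3104

MU_x = 2/x, MU_y = 1. Tangency: 2/x = p_x/p_y.
So x*(p_x,p_y) = 2·p_y/p_x, independent of income; and y* = (I − 2·p_y)/p_y.
At the given prices: x* = 2·15.48/13.4 = 2.3104.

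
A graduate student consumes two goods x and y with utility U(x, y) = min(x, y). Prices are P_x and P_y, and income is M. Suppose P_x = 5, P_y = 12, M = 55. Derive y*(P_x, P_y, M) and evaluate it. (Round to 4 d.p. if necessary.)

Leontief preferences: the optimum is at the kink where x/1 = y/1, i.e. y = x.
Budget: P_x·x + P_y·x = M, so (P_x + P_y)·x = M.
Demand: x*(P_x,P_y,M) = M/(P_x + P_y), y* = M/(P_x + P_y).
Here 5 + 12 = 17, giving y* = 3.2353.

y* = 3.2353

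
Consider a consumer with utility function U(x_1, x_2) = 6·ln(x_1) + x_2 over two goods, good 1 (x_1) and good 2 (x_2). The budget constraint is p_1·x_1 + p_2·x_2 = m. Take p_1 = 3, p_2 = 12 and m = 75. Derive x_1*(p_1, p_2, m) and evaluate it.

Set MRS = p_1/p_2: (6/x_1)/1 = p_1/p_2.
So x_1*(p_1,p_2) = 6·p_2/p_1, independent of income; and x_2* = (m − 6·p_2)/p_2.
At the given prices: x_1* = 6·12/3 = 24.

x_1* = 24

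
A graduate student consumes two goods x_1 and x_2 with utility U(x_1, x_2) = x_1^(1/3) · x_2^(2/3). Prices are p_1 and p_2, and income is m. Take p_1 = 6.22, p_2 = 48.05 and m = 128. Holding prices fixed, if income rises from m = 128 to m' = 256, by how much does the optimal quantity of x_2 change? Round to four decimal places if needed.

Demand: x_1*(p_1,p_2,m) = 1/3·m/p_1 and x_2* = 2/3·m/p_2.
At p_1=6.22, p_2=48.05, m=128: x_2* = 2/3·128/48.05 = 1.7759.
At m' = 256: x_2* = 3.5519. Change: 3.5519 − 1.7759 = 1.7759.

Δx_2* = 1.7759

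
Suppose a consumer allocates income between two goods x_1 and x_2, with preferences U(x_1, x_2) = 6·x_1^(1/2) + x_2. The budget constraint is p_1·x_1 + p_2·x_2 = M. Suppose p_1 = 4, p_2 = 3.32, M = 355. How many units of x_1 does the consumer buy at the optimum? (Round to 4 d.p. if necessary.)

MU_x_1 = 3/√x_1, MU_x_2 = 1. Tangency: 3/√x_1 = p_1/p_2.
Thus x_1* = (3·p_2/p_1)² — independent of M — with the rest of income spent on x_2.
Plugging in: x_1* = (3·3.32/4)² = 6.2001.

x_1* = 6.2001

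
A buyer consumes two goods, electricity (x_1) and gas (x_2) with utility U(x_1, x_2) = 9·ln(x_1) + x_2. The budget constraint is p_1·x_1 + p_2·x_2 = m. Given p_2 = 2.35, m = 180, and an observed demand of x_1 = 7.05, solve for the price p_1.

MU_x_1 = 9/x_1, MU_x_2 = 1. Tangency: 9/x_1 = p_1/p_2.
So x_1*(p_1,p_2) = 9·p_2/p_1, independent of income; and x_2* = (m − 9·p_2)/p_2.
Set x_1* = 7.05 in the demand function and solve for p_1: p_1 = 3.

p_1 = 3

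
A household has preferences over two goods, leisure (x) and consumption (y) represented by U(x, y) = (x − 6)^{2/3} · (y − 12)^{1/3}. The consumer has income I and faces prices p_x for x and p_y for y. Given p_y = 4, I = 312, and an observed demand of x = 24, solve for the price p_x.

p_x = 8

MRS = 2·(y−12)/(x−6). Tangency with p_x/p_y gives y−12 = (1/2)·(p_x/p_y)·(x−6).
After buying the subsistence bundle (6, 12), a share 2/3 of the remaining income goes to x: x* = 6 + 2/3·(I − 6p_x − 12p_y)/p_x.
Set x* = 24 in the demand function and solve for p_x: p_x = 8.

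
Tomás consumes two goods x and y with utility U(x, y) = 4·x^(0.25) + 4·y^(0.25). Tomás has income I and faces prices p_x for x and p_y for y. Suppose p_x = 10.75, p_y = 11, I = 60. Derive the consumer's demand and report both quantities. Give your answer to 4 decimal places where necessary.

MRS = MU_x/MU_y = (y/x)^(0.75). Set equal to p_x/p_y.
Solve for the ratio: y/x = [p_x/p_y]^(4/3).
With the ratio pinned down, the budget gives x* = I/(p_x + p_y·(y/x)) and y* = (y/x)·x*.
Numerically y/x = 0.969812, so x* = 60/(10.75 + 11·0.969812) = 2.8014 and y* = 0.969812·2.8014 = 2.7168.

x* = 2.8014, y* = 2.7168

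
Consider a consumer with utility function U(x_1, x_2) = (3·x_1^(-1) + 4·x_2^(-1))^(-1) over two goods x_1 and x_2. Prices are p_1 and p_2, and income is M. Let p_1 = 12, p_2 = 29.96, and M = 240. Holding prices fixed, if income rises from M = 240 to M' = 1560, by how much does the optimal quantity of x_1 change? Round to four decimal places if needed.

MRS = MU_x_1/MU_x_2 = (3/4)·(x_2/x_1)^(2). Set equal to p_1/p_2.
Hence x_2/x_1 = ((4/3)·p_1/p_2)^(1/(2)), i.e. raised to the 0.5 power.
Substitute x_2 = (x_2/x_1)·x_1 into the budget: x_1* = M/(p_1 + p_2·(x_2/x_1)).
Numerically x_2/x_1 = 0.730784, so x_1* = 240/(12 + 29.96·0.730784) = 7.0808.
At M' = 1560: x_1* = 46.0254. Change: 46.0254 − 7.0808 = 38.9446.

Δx_1* = 38.9446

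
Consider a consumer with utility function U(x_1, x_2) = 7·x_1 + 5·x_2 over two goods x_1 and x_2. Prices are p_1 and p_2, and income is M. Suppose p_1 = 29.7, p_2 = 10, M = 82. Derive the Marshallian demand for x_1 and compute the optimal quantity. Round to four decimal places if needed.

x_1* = 0

Perfect substitutes: compare marginal utility per dollar. 7/p_1 vs 5/p_2 → 0.2357 vs 0.5.
x_2 gives more utility per dollar, so spend all income on x_2: x_2* = M/p_2, x_1* = 0.
Numerically: x_1* = 0, x_2* = 8.2.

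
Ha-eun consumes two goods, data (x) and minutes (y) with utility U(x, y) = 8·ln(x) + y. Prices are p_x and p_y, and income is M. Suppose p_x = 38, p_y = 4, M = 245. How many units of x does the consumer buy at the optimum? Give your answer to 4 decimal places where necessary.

Set MRS = p_x/p_y: (8/x)/1 = p_x/p_y.
So x*(p_x,p_y) = 8·p_y/p_x, independent of income; and y* = (M − 8·p_y)/p_y.
At the given prices: x* = 8·4/38 = 0.8421.

x* = 0.8421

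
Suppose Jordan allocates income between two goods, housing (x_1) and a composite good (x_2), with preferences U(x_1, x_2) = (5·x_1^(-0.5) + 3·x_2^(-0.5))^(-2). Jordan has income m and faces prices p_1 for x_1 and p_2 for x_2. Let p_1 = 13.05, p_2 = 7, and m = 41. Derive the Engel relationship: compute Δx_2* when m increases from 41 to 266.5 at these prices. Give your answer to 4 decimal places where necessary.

From the CES first-order condition, (5/3)·(x_2/x_1)^(1.5) = p_1/p_2.
Hence x_2/x_1 = ((3/5)·p_1/p_2)^(1/(1.5)), i.e. raised to the 2/3 power.
With the ratio pinned down, the budget gives x_1* = m/(p_1 + p_2·(x_2/x_1)) and x_2* = (x_2/x_1)·x_1*.
Numerically x_2/x_1 = 1.077563, so x_1* = 41/(13.05 + 7·1.077563) = 1.991 and x_2* = 1.077563·1.991 = 2.1454.
At m' = 266.5: x_2* = 13.9451. Change: 13.9451 − 2.1454 = 11.7997.

Δx_2* = 11.7997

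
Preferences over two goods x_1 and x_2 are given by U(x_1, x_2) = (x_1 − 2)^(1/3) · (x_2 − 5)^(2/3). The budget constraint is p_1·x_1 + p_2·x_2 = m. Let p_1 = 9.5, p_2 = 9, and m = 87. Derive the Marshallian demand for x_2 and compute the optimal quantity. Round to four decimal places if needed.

MRS = (1/2)·(x_2−5)/(x_1−2). Tangency with p_1/p_2 gives x_2−5 = 2·(p_1/p_2)·(x_1−2).
After buying the subsistence bundle (2, 5), a share 1/3 of the remaining income goes to x_1: x_1* = 2 + 1/3·(m − 2p_1 − 5p_2)/p_1.
Discretionary income = 87 − 2·9.5 − 5·9 = 23; x_2* = 5 + 2/3·23/9 = 6.7037.

x_2* = 6.7037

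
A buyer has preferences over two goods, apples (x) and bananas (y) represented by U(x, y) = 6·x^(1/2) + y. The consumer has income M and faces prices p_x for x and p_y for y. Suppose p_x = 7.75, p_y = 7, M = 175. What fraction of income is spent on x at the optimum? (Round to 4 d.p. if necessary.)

share on x = 0.3252

Utility is quasi-linear in y; the FOC for x is 3/√x = p_x/p_y.
Solve: √x = 3·p_y/p_x, so x*(p_x,p_y) = (3·p_y/p_x)², and y* = (M − p_x·x*)/p_y.
Plugging in: x* = (3·7/7.75)² = 7.3424, y* = 16.871.
Expenditure on x: 7.75·7.3424 = 56.9032; share = 0.3252.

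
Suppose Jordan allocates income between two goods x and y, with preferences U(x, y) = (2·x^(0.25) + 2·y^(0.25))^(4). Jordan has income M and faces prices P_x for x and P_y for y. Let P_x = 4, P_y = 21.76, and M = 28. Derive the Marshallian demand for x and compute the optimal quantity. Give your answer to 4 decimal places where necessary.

From the CES first-order condition, (y/x)^(0.75) = P_x/P_y.
Solve for the ratio: y/x = [P_x/P_y]^(4/3).
Substitute y = (y/x)·x into the budget: x* = M/(P_x + P_y·(y/x)).
Numerically y/x = 0.10452, so x* = 28/(4 + 21.76·0.10452) = 4.4626.

x* = 4.4626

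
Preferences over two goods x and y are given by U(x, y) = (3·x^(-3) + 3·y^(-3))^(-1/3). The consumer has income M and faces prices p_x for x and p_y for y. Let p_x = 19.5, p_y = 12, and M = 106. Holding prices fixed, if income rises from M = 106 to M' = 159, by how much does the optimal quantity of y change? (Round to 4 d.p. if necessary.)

From the CES first-order condition, (y/x)^(4) = p_x/p_y.
Solve for the ratio: y/x = [p_x/p_y]^(0.25).
With the ratio pinned down, the budget gives x* = M/(p_x + p_y·(y/x)) and y* = (y/x)·x*.
Numerically y/x = 1.12905, so x* = 106/(19.5 + 12·1.12905) = 3.2074 and y* = 1.12905·3.2074 = 3.6213.
At M' = 159: y* = 5.432. Change: 5.432 − 3.6213 = 1.8107.

Δy* = 1.8107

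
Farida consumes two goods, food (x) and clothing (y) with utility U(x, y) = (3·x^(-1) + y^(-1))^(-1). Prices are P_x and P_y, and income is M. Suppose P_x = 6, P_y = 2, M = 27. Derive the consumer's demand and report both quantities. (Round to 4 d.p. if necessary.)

x* = 3.375, y* = 3.375

MRS = MU_x/MU_y = 3·(y/x)^(2). Set equal to P_x/P_y.
Hence y/x = ((1/3)·P_x/P_y)^(1/(2)), i.e. raised to the 0.5 power.
Substitute y = (y/x)·x into the budget: x* = M/(P_x + P_y·(y/x)).
Numerically y/x = 1, so x* = 27/(6 + 2·1) = 3.375 and y* = 1·3.375 = 3.375.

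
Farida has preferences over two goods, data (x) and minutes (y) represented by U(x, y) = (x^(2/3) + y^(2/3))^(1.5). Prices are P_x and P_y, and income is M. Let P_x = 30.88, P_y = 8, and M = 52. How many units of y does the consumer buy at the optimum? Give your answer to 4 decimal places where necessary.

y* = 6.0912

MU_x ∝ x^(-1/3), MU_y ∝ y^(-1/3), so MRS = (y/x)^(1/3) = P_x/P_y.
Hence y/x = (P_x/P_y)^(1/(1/3)), i.e. raised to the 3 power.
With the ratio pinned down, the budget gives x* = M/(P_x + P_y·(y/x)) and y* = (y/x)·x*.
Numerically y/x = 57.512456, so x* = 52/(30.88 + 8·57.512456) = 0.1059 and y* = 57.512456·0.1059 = 6.0912.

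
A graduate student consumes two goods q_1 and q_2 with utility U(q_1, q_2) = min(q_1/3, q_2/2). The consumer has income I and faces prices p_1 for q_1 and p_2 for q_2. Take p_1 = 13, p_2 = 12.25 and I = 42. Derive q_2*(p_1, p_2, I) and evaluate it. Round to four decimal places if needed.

q_2* = 1.3228

Leontief preferences: the optimum is at the kink where q_1/3 = q_2/2, i.e. q_2 = (2/3)·q_1.
Budget: p_1·q_1 + p_2·(2/3)·q_1 = I, so (3·p_1 + 2·p_2)·q_1 = 3·I.
Demand: q_1*(p_1,p_2,I) = 3·I/(3·p_1 + 2·p_2), q_2* = 2·I/(3·p_1 + 2·p_2).
Here 3·13 + 2·12.25 = 63.5, giving q_2* = 1.3228.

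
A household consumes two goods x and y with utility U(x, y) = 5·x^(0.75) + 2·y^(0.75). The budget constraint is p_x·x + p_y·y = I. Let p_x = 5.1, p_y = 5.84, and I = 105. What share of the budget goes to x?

MRS = MU_x/MU_y = (5/2)·(y/x)^(0.25). Set equal to p_x/p_y.
Solve for the ratio: y/x = [(2/5)·p_x/p_y]^(4).
Substitute y = (y/x)·x into the budget: x* = I/(p_x + p_y·(y/x)).
Numerically y/x = 0.014889, so x* = 105/(5.1 + 5.84·0.014889) = 20.2431 and y* = 0.014889·20.2431 = 0.3014.
Expenditure on x: 5.1·20.2431 = 103.2398; share = 0.9832.

share on x = 0.9832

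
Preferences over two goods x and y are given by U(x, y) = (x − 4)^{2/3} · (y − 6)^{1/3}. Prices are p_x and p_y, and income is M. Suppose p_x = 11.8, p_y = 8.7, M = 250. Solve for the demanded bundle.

x* = 12.5085, y* = 11.7701

This is Cobb-Douglas in (x−4, y−6): tangency gives 2/3·p_y·(y−6) = 1/3·p_x·(x−4).
Substituting into the budget: x* = 4 + 2/3·(M − 4·p_x − 6·p_y)/p_x, and y* = 6 + 1/3·(…)/p_y.
Discretionary income = 250 − 4·11.8 − 6·8.7 = 150.6; x* = 4 + 2/3·150.6/11.8 = 12.5085; y* = 6 + 1/3·150.6/8.7 = 11.7701.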